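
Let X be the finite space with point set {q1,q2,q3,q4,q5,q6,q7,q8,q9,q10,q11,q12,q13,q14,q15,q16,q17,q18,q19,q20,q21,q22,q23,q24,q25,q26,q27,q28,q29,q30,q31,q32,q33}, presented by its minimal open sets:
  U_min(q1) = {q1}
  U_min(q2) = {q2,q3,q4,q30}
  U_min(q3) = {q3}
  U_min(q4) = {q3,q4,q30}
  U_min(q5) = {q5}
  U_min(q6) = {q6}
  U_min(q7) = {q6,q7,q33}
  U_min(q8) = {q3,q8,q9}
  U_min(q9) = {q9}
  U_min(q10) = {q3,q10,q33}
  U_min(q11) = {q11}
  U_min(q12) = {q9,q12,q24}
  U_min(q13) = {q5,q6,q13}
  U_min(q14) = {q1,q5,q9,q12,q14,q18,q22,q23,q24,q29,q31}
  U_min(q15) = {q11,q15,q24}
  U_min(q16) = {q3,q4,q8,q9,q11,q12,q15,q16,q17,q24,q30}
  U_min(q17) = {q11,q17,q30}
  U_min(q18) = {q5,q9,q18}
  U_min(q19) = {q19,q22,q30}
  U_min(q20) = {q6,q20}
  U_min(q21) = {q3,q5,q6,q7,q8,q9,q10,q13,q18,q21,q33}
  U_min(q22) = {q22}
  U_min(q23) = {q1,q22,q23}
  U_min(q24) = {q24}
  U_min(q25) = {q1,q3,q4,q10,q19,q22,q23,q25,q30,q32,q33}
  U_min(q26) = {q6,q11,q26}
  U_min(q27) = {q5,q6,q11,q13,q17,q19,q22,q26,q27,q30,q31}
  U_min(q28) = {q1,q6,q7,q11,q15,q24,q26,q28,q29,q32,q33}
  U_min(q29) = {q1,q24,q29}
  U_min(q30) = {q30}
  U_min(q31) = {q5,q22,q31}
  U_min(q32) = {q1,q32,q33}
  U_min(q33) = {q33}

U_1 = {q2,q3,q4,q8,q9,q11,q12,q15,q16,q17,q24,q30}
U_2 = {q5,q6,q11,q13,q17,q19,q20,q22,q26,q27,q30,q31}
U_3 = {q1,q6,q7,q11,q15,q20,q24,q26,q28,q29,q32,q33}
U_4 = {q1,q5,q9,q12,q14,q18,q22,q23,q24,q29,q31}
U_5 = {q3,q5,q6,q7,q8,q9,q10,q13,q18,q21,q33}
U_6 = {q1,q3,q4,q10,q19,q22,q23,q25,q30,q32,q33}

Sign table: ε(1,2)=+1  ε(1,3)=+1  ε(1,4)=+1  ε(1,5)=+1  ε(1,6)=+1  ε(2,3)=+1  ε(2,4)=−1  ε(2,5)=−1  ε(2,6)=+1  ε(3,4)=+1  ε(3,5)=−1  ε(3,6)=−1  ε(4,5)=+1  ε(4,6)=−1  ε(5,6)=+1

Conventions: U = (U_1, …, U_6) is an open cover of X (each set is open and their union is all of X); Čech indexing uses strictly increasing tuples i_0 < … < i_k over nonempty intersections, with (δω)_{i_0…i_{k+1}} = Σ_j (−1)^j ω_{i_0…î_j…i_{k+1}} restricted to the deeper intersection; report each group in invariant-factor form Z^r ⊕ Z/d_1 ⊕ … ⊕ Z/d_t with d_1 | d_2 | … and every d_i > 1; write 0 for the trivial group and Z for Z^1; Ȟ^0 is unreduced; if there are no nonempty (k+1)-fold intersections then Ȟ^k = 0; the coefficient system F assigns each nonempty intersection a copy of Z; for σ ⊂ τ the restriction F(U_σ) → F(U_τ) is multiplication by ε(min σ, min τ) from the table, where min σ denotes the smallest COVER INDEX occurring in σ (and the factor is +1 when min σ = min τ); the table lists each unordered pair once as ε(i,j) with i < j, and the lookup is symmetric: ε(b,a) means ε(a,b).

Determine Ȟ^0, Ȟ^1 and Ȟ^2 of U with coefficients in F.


Ȟ^0(U;F) ≅ 0; Ȟ^1(U;F) ≅ Z/2; Ȟ^2(U;F) ≅ Z

nerve simplices:
  U12={q11,q17,q30} U13={q11,q15,q24} U14={q9,q12,q24} U15={q3,q8,q9} U16={q3,q4,q30} U23={q6,q11,q20,q26} U24={q5,q22,q31} U25={q5,q6,q13} U26={q19,q22,q30} U34={q1,q24,q29} U35={q6,q7,q33} U36={q1,q32,q33} U45={q5,q9,q18} U46={q1,q22,q23} U56={q3,q10,q33}
  U123={q11} U126={q30} U134={q24} U145={q9} U156={q3} U235={q6} U245={q5} U246={q22} U346={q1} U356={q33}
C dims 6,15,10; δ0: rk 6, SNF 1^5·2; δ1: rk 9, SNF 1^9
degree 0: 6−6−0 = 0 → Ȟ^0 ≅ 0
degree 1: 15−9−6 = 0 plus torsion [2] → Ȟ^1 ≅ Z/2
degree 2: 10−0−9 = 1 → Ȟ^2 ≅ Z


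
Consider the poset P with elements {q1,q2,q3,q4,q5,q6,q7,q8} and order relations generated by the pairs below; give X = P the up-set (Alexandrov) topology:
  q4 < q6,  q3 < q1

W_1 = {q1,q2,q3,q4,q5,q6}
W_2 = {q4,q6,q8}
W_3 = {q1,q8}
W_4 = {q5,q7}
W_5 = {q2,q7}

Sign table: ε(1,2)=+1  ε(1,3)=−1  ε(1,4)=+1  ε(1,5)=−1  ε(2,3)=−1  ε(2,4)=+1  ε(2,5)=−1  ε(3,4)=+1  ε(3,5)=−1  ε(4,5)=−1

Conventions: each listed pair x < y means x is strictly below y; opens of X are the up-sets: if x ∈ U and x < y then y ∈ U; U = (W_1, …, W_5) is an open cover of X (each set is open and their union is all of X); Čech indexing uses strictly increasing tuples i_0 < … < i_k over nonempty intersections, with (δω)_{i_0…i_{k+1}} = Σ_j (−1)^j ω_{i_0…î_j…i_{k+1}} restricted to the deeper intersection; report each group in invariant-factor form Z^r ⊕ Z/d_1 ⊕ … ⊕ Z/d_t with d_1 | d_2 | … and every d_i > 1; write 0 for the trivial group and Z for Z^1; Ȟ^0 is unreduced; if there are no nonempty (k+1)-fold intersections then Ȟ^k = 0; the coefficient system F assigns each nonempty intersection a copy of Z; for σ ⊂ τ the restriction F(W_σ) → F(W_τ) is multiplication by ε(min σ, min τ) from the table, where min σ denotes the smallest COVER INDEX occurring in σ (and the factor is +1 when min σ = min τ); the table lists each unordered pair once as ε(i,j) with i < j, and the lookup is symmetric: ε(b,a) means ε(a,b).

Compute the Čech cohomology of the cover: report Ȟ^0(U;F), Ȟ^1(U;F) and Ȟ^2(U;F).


Ȟ^0(U;F) ≅ Z, Ȟ^1(U;F) ≅ Z^2 and Ȟ^2(U;F) ≅ 0

nerve of the cover:
  W12={q4,q6} W13={q1} W14={q5} W15={q2} W23={q8} W45={q7}
C dims 5,6; δ0: rk 4, SNF 1^4
Ȟ^0 = (5 − 4) − 0 = 1, so Ȟ^0 ≅ Z
Ȟ^1 = (6 − 0) − 4 = 2, so Ȟ^1 ≅ Z^2
Ȟ^2 = (0 − 0) − 0 = 0, so Ȟ^2 ≅ 0


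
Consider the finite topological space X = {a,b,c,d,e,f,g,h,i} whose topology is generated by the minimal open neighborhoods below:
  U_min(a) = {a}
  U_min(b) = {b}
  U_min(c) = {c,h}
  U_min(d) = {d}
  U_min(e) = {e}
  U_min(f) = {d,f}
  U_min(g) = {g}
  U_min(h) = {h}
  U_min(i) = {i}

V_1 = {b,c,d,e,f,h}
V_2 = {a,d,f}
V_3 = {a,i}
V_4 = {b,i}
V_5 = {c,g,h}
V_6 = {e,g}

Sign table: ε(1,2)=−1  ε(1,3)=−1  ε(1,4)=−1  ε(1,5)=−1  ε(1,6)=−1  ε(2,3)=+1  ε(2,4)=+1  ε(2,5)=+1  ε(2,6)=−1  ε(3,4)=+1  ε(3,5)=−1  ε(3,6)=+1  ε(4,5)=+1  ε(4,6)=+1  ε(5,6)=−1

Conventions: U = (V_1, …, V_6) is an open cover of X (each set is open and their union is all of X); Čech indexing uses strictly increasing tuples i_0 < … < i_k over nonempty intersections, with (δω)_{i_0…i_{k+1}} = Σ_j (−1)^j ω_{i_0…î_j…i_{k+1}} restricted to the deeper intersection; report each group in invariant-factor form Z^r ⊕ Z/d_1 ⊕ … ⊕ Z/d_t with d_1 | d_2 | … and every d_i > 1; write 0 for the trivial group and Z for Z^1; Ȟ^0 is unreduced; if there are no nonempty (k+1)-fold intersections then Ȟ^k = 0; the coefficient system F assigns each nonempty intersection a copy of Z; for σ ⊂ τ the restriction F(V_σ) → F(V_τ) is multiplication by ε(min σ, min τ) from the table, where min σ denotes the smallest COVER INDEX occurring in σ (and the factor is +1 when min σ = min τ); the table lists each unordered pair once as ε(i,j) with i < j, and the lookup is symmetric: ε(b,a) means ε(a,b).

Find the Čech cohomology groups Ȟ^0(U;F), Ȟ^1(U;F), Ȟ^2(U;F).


intersection data:
  V12={d,f} V14={b} V15={c,h} V16={e} V23={a} V34={i} V56={g}
C dims 6,7; δ0: rk 6, SNF 1^5·2
Ȟ^0 = (6 − 6) − 0 = 0, so Ȟ^0 ≅ 0
Ȟ^1 = (7 − 0) − 6 = 1 plus torsion [2], so Ȟ^1 ≅ Z ⊕ Z/2
Ȟ^2 = (0 − 0) − 0 = 0, so Ȟ^2 ≅ 0

Ȟ^0 ≅ 0; Ȟ^1 ≅ Z ⊕ Z/2; Ȟ^2 ≅ 0


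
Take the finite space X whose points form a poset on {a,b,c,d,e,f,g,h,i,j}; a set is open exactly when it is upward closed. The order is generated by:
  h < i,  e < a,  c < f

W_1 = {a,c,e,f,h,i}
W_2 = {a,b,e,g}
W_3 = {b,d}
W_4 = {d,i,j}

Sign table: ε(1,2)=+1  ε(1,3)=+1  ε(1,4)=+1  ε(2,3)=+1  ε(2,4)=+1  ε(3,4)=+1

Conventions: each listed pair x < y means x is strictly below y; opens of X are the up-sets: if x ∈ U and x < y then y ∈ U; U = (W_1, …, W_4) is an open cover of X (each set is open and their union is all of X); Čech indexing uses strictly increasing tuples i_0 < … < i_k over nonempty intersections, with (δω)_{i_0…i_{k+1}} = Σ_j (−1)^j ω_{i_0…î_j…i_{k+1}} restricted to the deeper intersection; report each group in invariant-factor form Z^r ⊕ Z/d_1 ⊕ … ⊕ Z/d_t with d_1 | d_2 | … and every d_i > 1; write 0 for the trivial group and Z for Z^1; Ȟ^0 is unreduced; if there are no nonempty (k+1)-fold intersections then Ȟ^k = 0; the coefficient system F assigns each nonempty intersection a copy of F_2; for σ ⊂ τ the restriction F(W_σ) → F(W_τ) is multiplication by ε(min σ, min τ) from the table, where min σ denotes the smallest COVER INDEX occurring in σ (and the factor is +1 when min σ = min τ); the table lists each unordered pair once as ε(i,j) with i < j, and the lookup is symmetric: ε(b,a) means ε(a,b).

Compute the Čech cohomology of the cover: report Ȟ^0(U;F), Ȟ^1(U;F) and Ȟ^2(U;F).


Ȟ^0 = Z/2, Ȟ^1 = Z/2, Ȟ^2 = 0

intersection data:
  W12={a,e} W14={i} W23={b} W34={d}
C dims 4,4; δ0: rk_F2 3
Ȟ^0 = (4 − 3) − 0 = 1, so Ȟ^0 ≅ Z/2
Ȟ^1 = (4 − 0) − 3 = 1, so Ȟ^1 ≅ Z/2
Ȟ^2 = (0 − 0) − 0 = 0, so Ȟ^2 ≅ 0


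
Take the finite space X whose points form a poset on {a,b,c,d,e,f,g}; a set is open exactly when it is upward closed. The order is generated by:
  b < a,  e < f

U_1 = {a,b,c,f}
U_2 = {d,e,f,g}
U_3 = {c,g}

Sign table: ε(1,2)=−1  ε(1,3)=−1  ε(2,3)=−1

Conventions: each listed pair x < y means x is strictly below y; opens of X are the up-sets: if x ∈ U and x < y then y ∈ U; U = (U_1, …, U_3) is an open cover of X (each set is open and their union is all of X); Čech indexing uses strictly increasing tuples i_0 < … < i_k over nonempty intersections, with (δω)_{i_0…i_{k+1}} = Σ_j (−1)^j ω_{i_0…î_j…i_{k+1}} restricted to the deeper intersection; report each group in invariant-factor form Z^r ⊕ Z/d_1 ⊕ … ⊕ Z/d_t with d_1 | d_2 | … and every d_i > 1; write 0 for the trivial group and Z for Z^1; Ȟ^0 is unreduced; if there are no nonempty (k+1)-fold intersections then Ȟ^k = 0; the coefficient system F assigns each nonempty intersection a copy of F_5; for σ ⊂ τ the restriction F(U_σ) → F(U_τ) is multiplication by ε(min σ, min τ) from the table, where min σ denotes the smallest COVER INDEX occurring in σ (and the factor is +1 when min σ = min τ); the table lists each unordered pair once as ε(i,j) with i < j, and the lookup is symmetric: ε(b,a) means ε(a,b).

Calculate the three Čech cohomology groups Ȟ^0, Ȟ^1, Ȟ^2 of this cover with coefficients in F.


Ȟ^0 ≅ 0; Ȟ^1 ≅ 0; Ȟ^2 ≅ 0

nerve of the cover:
  U12={f} U13={c} U23={g}
C dims 3,3; δ0: rk_F5 3
Ȟ^0 = (3 − 3) − 0 = 0, so Ȟ^0 ≅ 0
Ȟ^1 = (3 − 0) − 3 = 0, so Ȟ^1 ≅ 0
Ȟ^2 = (0 − 0) − 0 = 0, so Ȟ^2 ≅ 0


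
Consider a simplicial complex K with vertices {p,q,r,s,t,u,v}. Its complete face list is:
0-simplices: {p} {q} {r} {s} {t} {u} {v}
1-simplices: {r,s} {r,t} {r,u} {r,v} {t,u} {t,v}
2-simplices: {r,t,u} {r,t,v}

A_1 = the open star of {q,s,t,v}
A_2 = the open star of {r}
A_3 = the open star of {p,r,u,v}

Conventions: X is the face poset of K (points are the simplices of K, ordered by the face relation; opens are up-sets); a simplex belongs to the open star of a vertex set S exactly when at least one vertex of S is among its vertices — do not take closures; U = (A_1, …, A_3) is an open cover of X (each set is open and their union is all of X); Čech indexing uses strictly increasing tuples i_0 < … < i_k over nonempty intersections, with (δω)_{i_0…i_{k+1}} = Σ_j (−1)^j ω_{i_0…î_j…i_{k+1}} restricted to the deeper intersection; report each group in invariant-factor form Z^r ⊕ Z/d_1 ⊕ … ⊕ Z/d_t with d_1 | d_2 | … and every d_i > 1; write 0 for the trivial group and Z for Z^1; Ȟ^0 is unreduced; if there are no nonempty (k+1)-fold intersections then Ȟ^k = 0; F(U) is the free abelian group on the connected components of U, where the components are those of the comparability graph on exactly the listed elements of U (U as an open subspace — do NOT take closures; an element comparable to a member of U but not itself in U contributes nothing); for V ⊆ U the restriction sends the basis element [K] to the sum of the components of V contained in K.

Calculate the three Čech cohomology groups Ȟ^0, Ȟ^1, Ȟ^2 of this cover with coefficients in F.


cover nerve:
  A1={{q},{s},{t},{v},{r,s},{r,t},{r,v},{t,u},{t,v},{r,t,u},{r,t,v}} A2={{r},{r,s},{r,t},{r,u},{r,v},{r,t,u},{r,t,v}} A3={{p},{r},{u},{v},{r,s},{r,t},{r,u},{r,v},{t,u},{t,v},{r,t,u},{r,t,v}}
  A12={{r,s},{r,t},{r,v},{r,t,u},{r,t,v}} A13={{v},{r,s},{r,t},{r,v},{t,u},{t,v},{r,t,u},{r,t,v}} A23={{r},{r,s},{r,t},{r,u},{r,v},{r,t,u},{r,t,v}}
  A123={{r,s},{r,t},{r,v},{r,t,u},{r,t,v}}
components per intersection:
  A1: {{q}} {{s},{r,s}} {{t},{v},{r,t},{r,v},{t,u},{t,v},{r,t,u},{r,t,v}}
  A2: {{r},{r,s},{r,t},{r,u},{r,v},{r,t,u},{r,t,v}}
  A3: {{p}} {{r},{u},{v},{r,s},{r,t},{r,u},{r,v},{t,u},{t,v},{r,t,u},{r,t,v}}
  A12: {{r,s}} {{r,t},{r,v},{r,t,u},{r,t,v}}
  A13: {{v},{r,t},{r,v},{t,u},{t,v},{r,t,u},{r,t,v}} {{r,s}}
  A23: {{r},{r,s},{r,t},{r,u},{r,v},{r,t,u},{r,t,v}}
  A123: {{r,s}} {{r,t},{r,v},{r,t,u},{r,t,v}}
C dims 6,5,2; δ0: rk 3, SNF 1^3; δ1: rk 2, SNF 1^2
Ȟ^0: (6−3)−0=3 ⇒ Z^3
Ȟ^1: (5−2)−3=0 ⇒ 0
Ȟ^2: (2−0)−2=0 ⇒ 0

Ȟ^0 ≅ Z^3, Ȟ^1 ≅ 0, Ȟ^2 ≅ 0


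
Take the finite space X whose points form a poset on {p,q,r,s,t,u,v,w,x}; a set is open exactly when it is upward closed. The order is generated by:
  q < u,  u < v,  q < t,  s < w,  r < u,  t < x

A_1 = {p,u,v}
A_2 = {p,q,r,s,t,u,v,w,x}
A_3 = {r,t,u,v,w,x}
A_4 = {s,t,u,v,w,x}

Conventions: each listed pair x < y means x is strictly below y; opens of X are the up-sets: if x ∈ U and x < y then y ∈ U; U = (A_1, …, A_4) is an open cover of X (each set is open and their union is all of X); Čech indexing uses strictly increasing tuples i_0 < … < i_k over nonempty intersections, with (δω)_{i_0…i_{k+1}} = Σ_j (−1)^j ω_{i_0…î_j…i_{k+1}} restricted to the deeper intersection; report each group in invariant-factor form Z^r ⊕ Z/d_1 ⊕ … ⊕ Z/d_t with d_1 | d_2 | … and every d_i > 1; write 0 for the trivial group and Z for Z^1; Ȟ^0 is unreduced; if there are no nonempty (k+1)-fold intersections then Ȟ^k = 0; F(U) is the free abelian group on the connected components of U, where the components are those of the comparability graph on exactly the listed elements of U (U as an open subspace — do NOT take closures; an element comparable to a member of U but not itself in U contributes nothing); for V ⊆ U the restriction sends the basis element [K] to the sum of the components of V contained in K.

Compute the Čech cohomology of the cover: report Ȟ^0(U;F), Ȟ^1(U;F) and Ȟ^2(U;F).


Ȟ^0 ≅ Z^3, Ȟ^1 ≅ 0, Ȟ^2 ≅ 0

cover nerve:
  A12={p,u,v} A13={u,v} A14={u,v} A23={r,t,u,v,w,x} A24={s,t,u,v,w,x} A34={t,u,v,w,x}
  A123={u,v} A124={u,v} A134={u,v} A234={t,u,v,w,x}
  A1234={u,v}
components per intersection:
  A1: {p} {u,v}
  A2: {p} {q,r,t,u,v,x} {s,w}
  A3: {r,u,v} {t,x} {w}
  A4: {s,w} {t,x} {u,v}
  A12: {p} {u,v}
  A13: {u,v}
  A14: {u,v}
  A23: {r,u,v} {t,x} {w}
  A24: {s,w} {t,x} {u,v}
  A34: {t,x} {u,v} {w}
  A123: {u,v}
  A124: {u,v}
  A134: {u,v}
  A234: {t,x} {u,v} {w}
  A1234: {u,v}
C dims 11,13,6,1; δ0: rk 8, SNF 1^8; δ1: rk 5, SNF 1^5; δ2: rk 1, SNF 1^1
Ȟ^0: (11−8)−0=3 ⇒ Z^3
Ȟ^1: (13−5)−8=0 ⇒ 0
Ȟ^2: (6−1)−5=0 ⇒ 0


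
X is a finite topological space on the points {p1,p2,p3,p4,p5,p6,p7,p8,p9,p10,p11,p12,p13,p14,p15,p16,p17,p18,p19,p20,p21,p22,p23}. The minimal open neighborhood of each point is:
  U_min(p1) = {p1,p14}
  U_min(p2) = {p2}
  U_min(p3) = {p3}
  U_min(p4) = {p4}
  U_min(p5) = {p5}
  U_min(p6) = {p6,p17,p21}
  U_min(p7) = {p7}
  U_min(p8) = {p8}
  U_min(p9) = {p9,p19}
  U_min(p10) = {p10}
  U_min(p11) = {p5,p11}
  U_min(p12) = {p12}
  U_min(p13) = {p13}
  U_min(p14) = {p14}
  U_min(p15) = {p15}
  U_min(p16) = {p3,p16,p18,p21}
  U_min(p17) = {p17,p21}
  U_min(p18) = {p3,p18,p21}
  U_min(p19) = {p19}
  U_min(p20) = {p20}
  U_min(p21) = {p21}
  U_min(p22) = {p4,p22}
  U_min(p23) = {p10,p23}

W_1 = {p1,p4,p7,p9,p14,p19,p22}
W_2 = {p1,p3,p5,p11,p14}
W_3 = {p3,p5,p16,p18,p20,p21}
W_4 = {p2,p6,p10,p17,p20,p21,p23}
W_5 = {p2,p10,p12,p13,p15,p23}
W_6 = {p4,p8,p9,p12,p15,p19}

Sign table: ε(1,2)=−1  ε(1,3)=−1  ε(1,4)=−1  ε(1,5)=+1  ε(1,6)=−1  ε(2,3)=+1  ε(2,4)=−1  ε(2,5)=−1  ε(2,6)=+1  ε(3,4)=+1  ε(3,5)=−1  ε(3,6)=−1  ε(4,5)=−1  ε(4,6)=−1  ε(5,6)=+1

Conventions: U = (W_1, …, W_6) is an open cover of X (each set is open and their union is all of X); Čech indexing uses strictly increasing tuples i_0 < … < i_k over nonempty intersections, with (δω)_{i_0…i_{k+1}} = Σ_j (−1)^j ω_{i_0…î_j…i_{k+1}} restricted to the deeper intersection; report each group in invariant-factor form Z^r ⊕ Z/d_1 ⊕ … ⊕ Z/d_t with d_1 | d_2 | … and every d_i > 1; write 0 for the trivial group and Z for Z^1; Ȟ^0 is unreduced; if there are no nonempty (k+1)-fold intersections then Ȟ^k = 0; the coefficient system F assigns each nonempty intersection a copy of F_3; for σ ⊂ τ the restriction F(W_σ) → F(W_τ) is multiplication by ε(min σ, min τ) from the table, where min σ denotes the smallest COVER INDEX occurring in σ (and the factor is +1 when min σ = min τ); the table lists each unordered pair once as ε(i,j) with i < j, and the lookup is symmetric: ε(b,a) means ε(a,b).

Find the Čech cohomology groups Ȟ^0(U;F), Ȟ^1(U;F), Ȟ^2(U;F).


nonempty overlaps:
  W12={p1,p14} W16={p4,p9,p19} W23={p3,p5} W34={p20,p21} W45={p2,p10,p23} W56={p12,p15}
C dims 6,6; δ0: rk_F3 6
degree 0: 6−6−0 = 0 → Ȟ^0 ≅ 0
degree 1: 6−0−6 = 0 → Ȟ^1 ≅ 0
degree 2: 0−0−0 = 0 → Ȟ^2 ≅ 0

Ȟ^0 ≅ 0, Ȟ^1 ≅ 0 and Ȟ^2 ≅ 0


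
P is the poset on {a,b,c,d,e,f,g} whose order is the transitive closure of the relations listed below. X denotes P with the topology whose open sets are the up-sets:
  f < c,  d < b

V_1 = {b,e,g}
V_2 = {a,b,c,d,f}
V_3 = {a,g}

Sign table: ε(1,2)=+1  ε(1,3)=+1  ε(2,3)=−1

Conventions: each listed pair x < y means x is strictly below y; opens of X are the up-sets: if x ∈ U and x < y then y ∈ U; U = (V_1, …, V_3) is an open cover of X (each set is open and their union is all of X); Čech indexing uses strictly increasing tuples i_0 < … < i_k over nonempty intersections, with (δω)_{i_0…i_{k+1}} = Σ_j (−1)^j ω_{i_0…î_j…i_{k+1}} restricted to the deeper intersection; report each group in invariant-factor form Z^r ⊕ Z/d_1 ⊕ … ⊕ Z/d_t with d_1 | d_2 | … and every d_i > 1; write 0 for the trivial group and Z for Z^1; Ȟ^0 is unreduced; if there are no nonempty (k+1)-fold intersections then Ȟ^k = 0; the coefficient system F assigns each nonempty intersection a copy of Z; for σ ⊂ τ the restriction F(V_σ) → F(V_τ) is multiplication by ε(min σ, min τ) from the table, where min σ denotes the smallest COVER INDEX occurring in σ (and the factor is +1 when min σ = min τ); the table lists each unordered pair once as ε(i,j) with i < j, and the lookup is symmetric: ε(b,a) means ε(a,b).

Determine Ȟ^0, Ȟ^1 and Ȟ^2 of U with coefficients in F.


cover nerve:
  V12={b} V13={g} V23={a}
C dims 3,3; δ0: rk 3, SNF 1^2·2
Ȟ^0: (3−3)−0=0 ⇒ 0
Ȟ^1: (3−0)−3=0 plus torsion [2] ⇒ Z/2
Ȟ^2: (0−0)−0=0 ⇒ 0

Ȟ^0(U;F) ≅ 0, Ȟ^1(U;F) ≅ Z/2 and Ȟ^2(U;F) ≅ 0


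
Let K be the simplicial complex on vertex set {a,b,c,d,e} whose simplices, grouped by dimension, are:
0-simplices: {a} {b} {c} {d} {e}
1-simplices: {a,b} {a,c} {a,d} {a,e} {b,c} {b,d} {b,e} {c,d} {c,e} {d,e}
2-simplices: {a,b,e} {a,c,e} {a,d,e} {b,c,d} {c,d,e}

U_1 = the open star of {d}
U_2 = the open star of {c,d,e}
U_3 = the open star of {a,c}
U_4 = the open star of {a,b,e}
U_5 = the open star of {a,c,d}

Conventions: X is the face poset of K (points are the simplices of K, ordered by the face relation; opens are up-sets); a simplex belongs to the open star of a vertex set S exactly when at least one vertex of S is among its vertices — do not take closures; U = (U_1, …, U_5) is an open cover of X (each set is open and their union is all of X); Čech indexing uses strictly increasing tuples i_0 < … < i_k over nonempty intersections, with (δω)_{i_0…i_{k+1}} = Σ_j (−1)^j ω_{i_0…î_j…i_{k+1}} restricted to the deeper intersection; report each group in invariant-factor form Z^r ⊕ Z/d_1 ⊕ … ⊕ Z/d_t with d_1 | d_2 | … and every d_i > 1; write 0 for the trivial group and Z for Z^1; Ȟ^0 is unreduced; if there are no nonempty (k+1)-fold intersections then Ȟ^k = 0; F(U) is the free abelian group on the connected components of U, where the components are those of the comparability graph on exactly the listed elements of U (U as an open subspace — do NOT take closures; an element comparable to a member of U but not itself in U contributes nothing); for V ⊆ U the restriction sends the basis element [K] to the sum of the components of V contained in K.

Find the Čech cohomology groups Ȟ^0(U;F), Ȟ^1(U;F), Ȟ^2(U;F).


intersection data:
  U1={{d},{a,d},{b,d},{c,d},{d,e},{a,d,e},{b,c,d},{c,d,e}} U2={{c},{d},{e},{a,c},{a,d},{a,e},{b,c},{b,d},{b,e},{c,d},{c,e},{d,e},{a,b,e},{a,c,e},{a,d,e},{b,c,d},{c,d,e}} U3={{a},{c},{a,b},{a,c},{a,d},{a,e},{b,c},{c,d},{c,e},{a,b,e},{a,c,e},{a,d,e},{b,c,d},{c,d,e}} U4={{a},{b},{e},{a,b},{a,c},{a,d},{a,e},{b,c},{b,d},{b,e},{c,e},{d,e},{a,b,e},{a,c,e},{a,d,e},{b,c,d},{c,d,e}} U5={{a},{c},{d},{a,b},{a,c},{a,d},{a,e},{b,c},{b,d},{c,d},{c,e},{d,e},{a,b,e},{a,c,e},{a,d,e},{b,c,d},{c,d,e}}
  U12={{d},{a,d},{b,d},{c,d},{d,e},{a,d,e},{b,c,d},{c,d,e}} U13={{a,d},{c,d},{a,d,e},{b,c,d},{c,d,e}} U14={{a,d},{b,d},{d,e},{a,d,e},{b,c,d},{c,d,e}} U15={{d},{a,d},{b,d},{c,d},{d,e},{a,d,e},{b,c,d},{c,d,e}} U23={{c},{a,c},{a,d},{a,e},{b,c},{c,d},{c,e},{a,b,e},{a,c,e},{a,d,e},{b,c,d},{c,d,e}} U24={{e},{a,c},{a,d},{a,e},{b,c},{b,d},{b,e},{c,e},{d,e},{a,b,e},{a,c,e},{a,d,e},{b,c,d},{c,d,e}} U25={{c},{d},{a,c},{a,d},{a,e},{b,c},{b,d},{c,d},{c,e},{d,e},{a,b,e},{a,c,e},{a,d,e},{b,c,d},{c,d,e}} U34={{a},{a,b},{a,c},{a,d},{a,e},{b,c},{c,e},{a,b,e},{a,c,e},{a,d,e},{b,c,d},{c,d,e}} U35={{a},{c},{a,b},{a,c},{a,d},{a,e},{b,c},{c,d},{c,e},{a,b,e},{a,c,e},{a,d,e},{b,c,d},{c,d,e}} U45={{a},{a,b},{a,c},{a,d},{a,e},{b,c},{b,d},{c,e},{d,e},{a,b,e},{a,c,e},{a,d,e},{b,c,d},{c,d,e}}
  U123={{a,d},{c,d},{a,d,e},{b,c,d},{c,d,e}} U124={{a,d},{b,d},{d,e},{a,d,e},{b,c,d},{c,d,e}} U125={{d},{a,d},{b,d},{c,d},{d,e},{a,d,e},{b,c,d},{c,d,e}} U134={{a,d},{a,d,e},{b,c,d},{c,d,e}} U135={{a,d},{c,d},{a,d,e},{b,c,d},{c,d,e}} U145={{a,d},{b,d},{d,e},{a,d,e},{b,c,d},{c,d,e}} U234={{a,c},{a,d},{a,e},{b,c},{c,e},{a,b,e},{a,c,e},{a,d,e},{b,c,d},{c,d,e}} U235={{c},{a,c},{a,d},{a,e},{b,c},{c,d},{c,e},{a,b,e},{a,c,e},{a,d,e},{b,c,d},{c,d,e}} U245={{a,c},{a,d},{a,e},{b,c},{b,d},{c,e},{d,e},{a,b,e},{a,c,e},{a,d,e},{b,c,d},{c,d,e}} U345={{a},{a,b},{a,c},{a,d},{a,e},{b,c},{c,e},{a,b,e},{a,c,e},{a,d,e},{b,c,d},{c,d,e}}
  U1234={{a,d},{a,d,e},{b,c,d},{c,d,e}} U1235={{a,d},{c,d},{a,d,e},{b,c,d},{c,d,e}} U1245={{a,d},{b,d},{d,e},{a,d,e},{b,c,d},{c,d,e}} U1345={{a,d},{a,d,e},{b,c,d},{c,d,e}} U2345={{a,c},{a,d},{a,e},{b,c},{c,e},{a,b,e},{a,c,e},{a,d,e},{b,c,d},{c,d,e}}
  U12345={{a,d},{a,d,e},{b,c,d},{c,d,e}}
components per intersection:
  U1: {{d},{a,d},{b,d},{c,d},{d,e},{a,d,e},{b,c,d},{c,d,e}}
  U2: {{c},{d},{e},{a,c},{a,d},{a,e},{b,c},{b,d},{b,e},{c,d},{c,e},{d,e},{a,b,e},{a,c,e},{a,d,e},{b,c,d},{c,d,e}}
  U3: {{a},{c},{a,b},{a,c},{a,d},{a,e},{b,c},{c,d},{c,e},{a,b,e},{a,c,e},{a,d,e},{b,c,d},{c,d,e}}
  U4: {{a},{b},{e},{a,b},{a,c},{a,d},{a,e},{b,c},{b,d},{b,e},{c,e},{d,e},{a,b,e},{a,c,e},{a,d,e},{b,c,d},{c,d,e}}
  U5: {{a},{c},{d},{a,b},{a,c},{a,d},{a,e},{b,c},{b,d},{c,d},{c,e},{d,e},{a,b,e},{a,c,e},{a,d,e},{b,c,d},{c,d,e}}
  U12: {{d},{a,d},{b,d},{c,d},{d,e},{a,d,e},{b,c,d},{c,d,e}}
  U13: {{a,d},{a,d,e}} {{c,d},{b,c,d},{c,d,e}}
  U14: {{a,d},{d,e},{a,d,e},{c,d,e}} {{b,d},{b,c,d}}
  U15: {{d},{a,d},{b,d},{c,d},{d,e},{a,d,e},{b,c,d},{c,d,e}}
  U23: {{c},{a,c},{a,d},{a,e},{b,c},{c,d},{c,e},{a,b,e},{a,c,e},{a,d,e},{b,c,d},{c,d,e}}
  U24: {{e},{a,c},{a,d},{a,e},{b,e},{c,e},{d,e},{a,b,e},{a,c,e},{a,d,e},{c,d,e}} {{b,c},{b,d},{b,c,d}}
  U25: {{c},{d},{a,c},{a,d},{a,e},{b,c},{b,d},{c,d},{c,e},{d,e},{a,b,e},{a,c,e},{a,d,e},{b,c,d},{c,d,e}}
  U34: {{a},{a,b},{a,c},{a,d},{a,e},{c,e},{a,b,e},{a,c,e},{a,d,e},{c,d,e}} {{b,c},{b,c,d}}
  U35: {{a},{c},{a,b},{a,c},{a,d},{a,e},{b,c},{c,d},{c,e},{a,b,e},{a,c,e},{a,d,e},{b,c,d},{c,d,e}}
  U45: {{a},{a,b},{a,c},{a,d},{a,e},{c,e},{d,e},{a,b,e},{a,c,e},{a,d,e},{c,d,e}} {{b,c},{b,d},{b,c,d}}
  U123: {{a,d},{a,d,e}} {{c,d},{b,c,d},{c,d,e}}
  U124: {{a,d},{d,e},{a,d,e},{c,d,e}} {{b,d},{b,c,d}}
  U125: {{d},{a,d},{b,d},{c,d},{d,e},{a,d,e},{b,c,d},{c,d,e}}
  U134: {{a,d},{a,d,e}} {{b,c,d}} {{c,d,e}}
  U135: {{a,d},{a,d,e}} {{c,d},{b,c,d},{c,d,e}}
  U145: {{a,d},{d,e},{a,d,e},{c,d,e}} {{b,d},{b,c,d}}
  U234: {{a,c},{a,d},{a,e},{c,e},{a,b,e},{a,c,e},{a,d,e},{c,d,e}} {{b,c},{b,c,d}}
  U235: {{c},{a,c},{a,d},{a,e},{b,c},{c,d},{c,e},{a,b,e},{a,c,e},{a,d,e},{b,c,d},{c,d,e}}
  U245: {{a,c},{a,d},{a,e},{c,e},{d,e},{a,b,e},{a,c,e},{a,d,e},{c,d,e}} {{b,c},{b,d},{b,c,d}}
  U345: {{a},{a,b},{a,c},{a,d},{a,e},{c,e},{a,b,e},{a,c,e},{a,d,e},{c,d,e}} {{b,c},{b,c,d}}
  U1234: {{a,d},{a,d,e}} {{b,c,d}} {{c,d,e}}
  U1235: {{a,d},{a,d,e}} {{c,d},{b,c,d},{c,d,e}}
  U1245: {{a,d},{d,e},{a,d,e},{c,d,e}} {{b,d},{b,c,d}}
  U1345: {{a,d},{a,d,e}} {{b,c,d}} {{c,d,e}}
  U2345: {{a,c},{a,d},{a,e},{c,e},{a,b,e},{a,c,e},{a,d,e},{c,d,e}} {{b,c},{b,c,d}}
  U12345: {{a,d},{a,d,e}} {{b,c,d}} {{c,d,e}}
C dims 5,15,19,12; δ0: rk 4, SNF 1^4; δ1: rk 10, SNF 1^10; δ2: rk 9, SNF 1^9
Ȟ^0 = (5 − 4) − 0 = 1, so Ȟ^0 ≅ Z
Ȟ^1 = (15 − 10) − 4 = 1, so Ȟ^1 ≅ Z
Ȟ^2 = (19 − 9) − 10 = 0, so Ȟ^2 ≅ 0

Ȟ^0(U;F) ≅ Z, Ȟ^1(U;F) ≅ Z, Ȟ^2(U;F) ≅ 0


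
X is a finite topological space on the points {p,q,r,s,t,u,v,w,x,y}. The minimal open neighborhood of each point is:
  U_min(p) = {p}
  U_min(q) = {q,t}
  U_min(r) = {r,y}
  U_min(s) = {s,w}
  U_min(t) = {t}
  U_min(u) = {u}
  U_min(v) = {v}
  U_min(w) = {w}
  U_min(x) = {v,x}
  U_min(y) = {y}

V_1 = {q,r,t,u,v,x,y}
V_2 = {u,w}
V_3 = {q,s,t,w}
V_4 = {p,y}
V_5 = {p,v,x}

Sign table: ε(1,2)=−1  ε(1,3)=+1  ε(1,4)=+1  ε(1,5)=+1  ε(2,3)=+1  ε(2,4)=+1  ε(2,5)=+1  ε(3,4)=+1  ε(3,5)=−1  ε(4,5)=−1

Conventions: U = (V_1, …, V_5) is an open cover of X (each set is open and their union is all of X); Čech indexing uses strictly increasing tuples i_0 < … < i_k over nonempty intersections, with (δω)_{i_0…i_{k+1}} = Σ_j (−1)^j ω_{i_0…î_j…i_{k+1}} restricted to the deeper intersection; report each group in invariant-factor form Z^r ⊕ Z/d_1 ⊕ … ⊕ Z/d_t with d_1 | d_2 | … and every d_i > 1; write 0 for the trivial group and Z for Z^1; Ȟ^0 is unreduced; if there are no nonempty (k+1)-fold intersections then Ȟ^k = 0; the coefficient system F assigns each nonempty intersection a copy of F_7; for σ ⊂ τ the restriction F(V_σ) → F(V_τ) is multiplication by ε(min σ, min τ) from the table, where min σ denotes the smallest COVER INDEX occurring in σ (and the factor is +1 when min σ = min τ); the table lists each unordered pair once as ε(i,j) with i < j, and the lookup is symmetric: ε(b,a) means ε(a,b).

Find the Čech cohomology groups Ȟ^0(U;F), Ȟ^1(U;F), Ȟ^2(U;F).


Ȟ^0 ≅ 0; Ȟ^1 ≅ Z/7; Ȟ^2 ≅ 0

nerve of the cover:
  V12={u} V13={q,t} V14={y} V15={v,x} V23={w} V45={p}
C dims 5,6; δ0: rk_F7 5
Ȟ^0 = (5 − 5) − 0 = 0, so Ȟ^0 ≅ 0
Ȟ^1 = (6 − 0) − 5 = 1, so Ȟ^1 ≅ Z/7
Ȟ^2 = (0 − 0) − 0 = 0, so Ȟ^2 ≅ 0


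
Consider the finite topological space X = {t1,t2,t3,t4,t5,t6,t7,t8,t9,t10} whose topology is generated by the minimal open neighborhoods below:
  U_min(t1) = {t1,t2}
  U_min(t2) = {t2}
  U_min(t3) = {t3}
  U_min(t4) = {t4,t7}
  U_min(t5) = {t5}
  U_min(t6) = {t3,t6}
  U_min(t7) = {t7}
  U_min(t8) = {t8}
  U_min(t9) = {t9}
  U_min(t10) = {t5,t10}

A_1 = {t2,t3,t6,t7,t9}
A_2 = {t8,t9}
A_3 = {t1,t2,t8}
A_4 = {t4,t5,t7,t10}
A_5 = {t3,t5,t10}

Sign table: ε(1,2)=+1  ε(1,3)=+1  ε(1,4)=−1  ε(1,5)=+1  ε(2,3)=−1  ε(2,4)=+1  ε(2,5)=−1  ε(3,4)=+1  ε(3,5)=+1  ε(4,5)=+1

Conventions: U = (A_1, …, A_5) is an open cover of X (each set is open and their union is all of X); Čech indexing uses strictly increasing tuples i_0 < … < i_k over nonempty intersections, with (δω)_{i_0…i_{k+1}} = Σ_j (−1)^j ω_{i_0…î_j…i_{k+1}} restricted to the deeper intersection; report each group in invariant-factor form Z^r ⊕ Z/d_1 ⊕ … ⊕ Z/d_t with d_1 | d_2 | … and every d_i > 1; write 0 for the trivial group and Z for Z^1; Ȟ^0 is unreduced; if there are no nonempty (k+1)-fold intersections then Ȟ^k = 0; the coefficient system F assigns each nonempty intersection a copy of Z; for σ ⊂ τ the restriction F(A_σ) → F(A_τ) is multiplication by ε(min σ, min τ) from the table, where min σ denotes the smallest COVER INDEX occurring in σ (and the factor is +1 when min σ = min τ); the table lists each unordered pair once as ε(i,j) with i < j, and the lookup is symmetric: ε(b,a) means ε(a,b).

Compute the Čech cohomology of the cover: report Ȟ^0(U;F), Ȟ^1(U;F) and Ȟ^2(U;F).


Ȟ^0 ≅ 0, Ȟ^1 ≅ Z ⊕ Z/2, Ȟ^2 ≅ 0

nerve of the cover:
  A12={t9} A13={t2} A14={t7} A15={t3} A23={t8} A45={t5,t10}
C dims 5,6; δ0: rk 5, SNF 1^4·2
Ȟ^0 = (5 − 5) − 0 = 0, so Ȟ^0 ≅ 0
Ȟ^1 = (6 − 0) − 5 = 1 plus torsion [2], so Ȟ^1 ≅ Z ⊕ Z/2
Ȟ^2 = (0 − 0) − 0 = 0, so Ȟ^2 ≅ 0


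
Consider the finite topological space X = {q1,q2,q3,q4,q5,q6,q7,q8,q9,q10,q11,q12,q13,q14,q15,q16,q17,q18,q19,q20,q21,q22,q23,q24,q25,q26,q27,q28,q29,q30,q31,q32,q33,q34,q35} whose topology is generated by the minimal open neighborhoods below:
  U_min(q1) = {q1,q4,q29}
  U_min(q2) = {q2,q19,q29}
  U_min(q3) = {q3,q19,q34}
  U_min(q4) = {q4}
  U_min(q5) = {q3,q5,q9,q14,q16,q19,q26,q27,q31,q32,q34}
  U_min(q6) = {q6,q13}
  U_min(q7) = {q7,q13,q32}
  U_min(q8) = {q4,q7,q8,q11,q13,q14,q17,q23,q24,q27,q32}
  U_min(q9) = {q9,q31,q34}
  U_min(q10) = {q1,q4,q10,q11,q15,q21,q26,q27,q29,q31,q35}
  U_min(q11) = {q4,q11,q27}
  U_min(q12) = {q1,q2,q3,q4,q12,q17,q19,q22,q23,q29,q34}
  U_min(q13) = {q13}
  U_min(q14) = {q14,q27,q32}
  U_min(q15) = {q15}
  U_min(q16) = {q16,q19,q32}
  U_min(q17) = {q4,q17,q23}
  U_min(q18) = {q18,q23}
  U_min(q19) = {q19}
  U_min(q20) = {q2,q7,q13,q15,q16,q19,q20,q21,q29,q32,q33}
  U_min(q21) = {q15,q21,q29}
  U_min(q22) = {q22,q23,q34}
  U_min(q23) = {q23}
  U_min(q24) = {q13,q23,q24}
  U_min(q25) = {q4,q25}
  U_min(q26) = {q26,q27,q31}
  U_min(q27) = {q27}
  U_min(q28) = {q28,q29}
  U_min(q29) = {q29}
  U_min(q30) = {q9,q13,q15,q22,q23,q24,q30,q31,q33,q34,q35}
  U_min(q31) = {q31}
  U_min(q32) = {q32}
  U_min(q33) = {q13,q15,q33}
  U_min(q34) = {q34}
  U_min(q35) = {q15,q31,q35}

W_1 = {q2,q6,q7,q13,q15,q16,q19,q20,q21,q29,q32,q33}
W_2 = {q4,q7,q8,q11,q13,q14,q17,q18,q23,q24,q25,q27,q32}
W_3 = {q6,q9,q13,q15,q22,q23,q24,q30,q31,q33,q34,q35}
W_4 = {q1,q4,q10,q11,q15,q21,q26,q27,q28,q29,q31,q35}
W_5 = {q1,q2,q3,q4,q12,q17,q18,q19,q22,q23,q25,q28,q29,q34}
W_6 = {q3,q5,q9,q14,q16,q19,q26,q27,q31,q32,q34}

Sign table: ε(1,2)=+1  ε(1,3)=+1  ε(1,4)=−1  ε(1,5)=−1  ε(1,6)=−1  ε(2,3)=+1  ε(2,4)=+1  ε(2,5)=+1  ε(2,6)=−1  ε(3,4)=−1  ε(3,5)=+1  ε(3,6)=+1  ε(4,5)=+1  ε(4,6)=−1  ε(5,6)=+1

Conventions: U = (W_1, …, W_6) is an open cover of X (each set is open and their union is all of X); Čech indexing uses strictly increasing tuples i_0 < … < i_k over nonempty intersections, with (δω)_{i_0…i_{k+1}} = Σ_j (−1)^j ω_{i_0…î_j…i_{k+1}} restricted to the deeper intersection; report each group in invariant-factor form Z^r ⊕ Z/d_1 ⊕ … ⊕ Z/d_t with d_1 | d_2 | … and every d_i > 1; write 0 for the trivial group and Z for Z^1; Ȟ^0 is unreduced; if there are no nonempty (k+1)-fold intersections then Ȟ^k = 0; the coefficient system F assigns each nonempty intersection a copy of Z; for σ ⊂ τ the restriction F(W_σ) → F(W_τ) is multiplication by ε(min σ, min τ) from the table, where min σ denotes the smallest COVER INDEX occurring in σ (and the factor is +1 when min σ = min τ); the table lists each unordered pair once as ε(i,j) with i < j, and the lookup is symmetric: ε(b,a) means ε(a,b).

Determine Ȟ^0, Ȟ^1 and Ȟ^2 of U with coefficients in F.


intersection data:
  W12={q7,q13,q32} W13={q6,q13,q15,q33} W14={q15,q21,q29} W15={q2,q19,q29} W16={q16,q19,q32} W23={q13,q23,q24} W24={q4,q11,q27} W25={q4,q17,q18,q23,q25} W26={q14,q27,q32} W34={q15,q31,q35} W35={q22,q23,q34} W36={q9,q31,q34} W45={q1,q4,q28,q29} W46={q26,q27,q31} W56={q3,q19,q34}
  W123={q13} W126={q32} W134={q15} W145={q29} W156={q19} W235={q23} W245={q4} W246={q27} W346={q31} W356={q34}
C dims 6,15,10; δ0: rk 6, SNF 1^5·2; δ1: rk 9, SNF 1^9
Ȟ^0 = (6 − 6) − 0 = 0, so Ȟ^0 ≅ 0
Ȟ^1 = (15 − 9) − 6 = 0 plus torsion [2], so Ȟ^1 ≅ Z/2
Ȟ^2 = (10 − 0) − 9 = 1, so Ȟ^2 ≅ Z

Ȟ^0(U;F) ≅ 0,  Ȟ^1(U;F) ≅ Z/2,  Ȟ^2(U;F) ≅ Z


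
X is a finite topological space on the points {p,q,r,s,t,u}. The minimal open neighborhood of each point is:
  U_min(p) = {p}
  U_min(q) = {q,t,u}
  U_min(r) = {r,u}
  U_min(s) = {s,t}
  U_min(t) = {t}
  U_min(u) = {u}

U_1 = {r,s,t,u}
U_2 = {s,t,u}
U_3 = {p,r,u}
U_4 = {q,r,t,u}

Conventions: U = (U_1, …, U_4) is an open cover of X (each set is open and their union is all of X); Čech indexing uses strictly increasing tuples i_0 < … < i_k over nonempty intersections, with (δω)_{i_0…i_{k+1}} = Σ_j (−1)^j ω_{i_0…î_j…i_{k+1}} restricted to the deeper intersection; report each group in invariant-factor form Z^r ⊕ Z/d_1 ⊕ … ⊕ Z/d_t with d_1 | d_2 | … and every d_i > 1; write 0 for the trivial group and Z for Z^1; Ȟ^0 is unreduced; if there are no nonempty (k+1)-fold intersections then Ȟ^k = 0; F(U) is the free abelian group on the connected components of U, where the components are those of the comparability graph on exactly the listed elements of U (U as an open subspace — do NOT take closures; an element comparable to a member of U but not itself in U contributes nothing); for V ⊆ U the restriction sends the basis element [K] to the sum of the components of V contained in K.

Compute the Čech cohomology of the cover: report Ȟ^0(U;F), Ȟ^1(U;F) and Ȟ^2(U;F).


nonempty overlaps:
  U12={s,t,u} U13={r,u} U14={r,t,u} U23={u} U24={t,u} U34={r,u}
  U123={u} U124={t,u} U134={r,u} U234={u}
  U1234={u}
components per intersection:
  U1: {r,u} {s,t}
  U2: {s,t} {u}
  U3: {p} {r,u}
  U4: {q,r,t,u}
  U12: {s,t} {u}
  U13: {r,u}
  U14: {r,u} {t}
  U23: {u}
  U24: {t} {u}
  U34: {r,u}
  U123: {u}
  U124: {t} {u}
  U134: {r,u}
  U234: {u}
  U1234: {u}
C dims 7,9,5,1; δ0: rk 5, SNF 1^5; δ1: rk 4, SNF 1^4; δ2: rk 1, SNF 1^1
degree 0: 7−5−0 = 2 → Ȟ^0 ≅ Z^2
degree 1: 9−4−5 = 0 → Ȟ^1 ≅ 0
degree 2: 5−1−4 = 0 → Ȟ^2 ≅ 0

Ȟ^0 = Z^2, Ȟ^1 = 0, Ȟ^2 = 0


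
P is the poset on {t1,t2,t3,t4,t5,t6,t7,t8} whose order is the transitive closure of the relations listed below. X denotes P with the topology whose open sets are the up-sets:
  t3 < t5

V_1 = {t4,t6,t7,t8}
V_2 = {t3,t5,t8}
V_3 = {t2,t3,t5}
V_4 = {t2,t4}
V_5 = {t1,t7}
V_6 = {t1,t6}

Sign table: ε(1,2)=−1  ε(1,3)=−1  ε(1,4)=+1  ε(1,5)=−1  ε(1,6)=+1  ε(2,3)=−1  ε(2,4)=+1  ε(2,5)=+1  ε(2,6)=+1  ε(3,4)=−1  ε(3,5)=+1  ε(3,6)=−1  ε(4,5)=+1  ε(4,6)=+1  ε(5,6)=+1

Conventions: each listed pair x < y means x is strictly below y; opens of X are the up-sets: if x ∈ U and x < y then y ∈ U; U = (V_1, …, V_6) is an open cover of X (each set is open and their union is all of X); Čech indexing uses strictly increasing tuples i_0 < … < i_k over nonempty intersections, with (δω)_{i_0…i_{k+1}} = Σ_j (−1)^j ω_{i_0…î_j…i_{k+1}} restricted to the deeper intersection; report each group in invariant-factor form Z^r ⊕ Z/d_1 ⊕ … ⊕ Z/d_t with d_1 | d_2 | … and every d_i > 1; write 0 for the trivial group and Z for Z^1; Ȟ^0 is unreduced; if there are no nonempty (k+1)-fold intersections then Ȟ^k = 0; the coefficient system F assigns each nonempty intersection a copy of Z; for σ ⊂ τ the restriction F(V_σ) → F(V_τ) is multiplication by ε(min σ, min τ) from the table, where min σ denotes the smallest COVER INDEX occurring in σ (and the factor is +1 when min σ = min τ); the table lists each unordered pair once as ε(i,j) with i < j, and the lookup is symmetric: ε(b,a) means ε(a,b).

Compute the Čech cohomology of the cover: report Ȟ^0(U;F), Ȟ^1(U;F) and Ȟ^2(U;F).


nerve of the cover:
  V12={t8} V14={t4} V15={t7} V16={t6} V23={t3,t5} V34={t2} V56={t1}
C dims 6,7; δ0: rk 6, SNF 1^5·2
Ȟ^0 = (6 − 6) − 0 = 0, so Ȟ^0 ≅ 0
Ȟ^1 = (7 − 0) − 6 = 1 plus torsion [2], so Ȟ^1 ≅ Z ⊕ Z/2
Ȟ^2 = (0 − 0) − 0 = 0, so Ȟ^2 ≅ 0

Ȟ^0 ≅ 0,  Ȟ^1 ≅ Z ⊕ Z/2,  Ȟ^2 ≅ 0


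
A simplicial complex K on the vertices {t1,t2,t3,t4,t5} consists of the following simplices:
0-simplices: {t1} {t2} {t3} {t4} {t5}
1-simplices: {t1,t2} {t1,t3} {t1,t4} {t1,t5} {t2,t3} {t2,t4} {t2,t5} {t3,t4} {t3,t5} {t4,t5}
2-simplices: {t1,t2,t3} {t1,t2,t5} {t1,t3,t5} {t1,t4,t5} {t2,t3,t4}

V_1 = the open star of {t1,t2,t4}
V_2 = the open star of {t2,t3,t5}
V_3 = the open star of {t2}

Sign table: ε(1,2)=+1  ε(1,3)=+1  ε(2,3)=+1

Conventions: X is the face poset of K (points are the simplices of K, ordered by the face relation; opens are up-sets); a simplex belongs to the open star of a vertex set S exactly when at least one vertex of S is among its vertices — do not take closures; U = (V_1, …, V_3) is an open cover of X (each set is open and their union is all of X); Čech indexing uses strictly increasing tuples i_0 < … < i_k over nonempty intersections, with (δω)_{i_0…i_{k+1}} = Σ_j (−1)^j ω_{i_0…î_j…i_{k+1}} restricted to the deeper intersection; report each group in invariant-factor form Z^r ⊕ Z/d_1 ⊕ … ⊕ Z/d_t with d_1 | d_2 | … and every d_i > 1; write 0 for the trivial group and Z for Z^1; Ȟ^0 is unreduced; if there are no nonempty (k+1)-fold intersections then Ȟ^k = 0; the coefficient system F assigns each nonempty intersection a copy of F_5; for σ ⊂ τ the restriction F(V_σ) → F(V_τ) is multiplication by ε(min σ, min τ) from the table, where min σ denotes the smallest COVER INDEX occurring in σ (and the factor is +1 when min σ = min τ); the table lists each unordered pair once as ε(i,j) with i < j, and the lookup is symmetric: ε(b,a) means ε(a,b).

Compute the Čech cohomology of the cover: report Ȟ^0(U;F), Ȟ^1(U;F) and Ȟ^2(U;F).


Ȟ^0 ≅ Z/5, Ȟ^1 ≅ 0, Ȟ^2 ≅ 0

nonempty intersections:
  V1={{t1},{t2},{t4},{t1,t2},{t1,t3},{t1,t4},{t1,t5},{t2,t3},{t2,t4},{t2,t5},{t3,t4},{t4,t5},{t1,t2,t3},{t1,t2,t5},{t1,t3,t5},{t1,t4,t5},{t2,t3,t4}} V2={{t2},{t3},{t5},{t1,t2},{t1,t3},{t1,t5},{t2,t3},{t2,t4},{t2,t5},{t3,t4},{t3,t5},{t4,t5},{t1,t2,t3},{t1,t2,t5},{t1,t3,t5},{t1,t4,t5},{t2,t3,t4}} V3={{t2},{t1,t2},{t2,t3},{t2,t4},{t2,t5},{t1,t2,t3},{t1,t2,t5},{t2,t3,t4}}
  V12={{t2},{t1,t2},{t1,t3},{t1,t5},{t2,t3},{t2,t4},{t2,t5},{t3,t4},{t4,t5},{t1,t2,t3},{t1,t2,t5},{t1,t3,t5},{t1,t4,t5},{t2,t3,t4}} V13={{t2},{t1,t2},{t2,t3},{t2,t4},{t2,t5},{t1,t2,t3},{t1,t2,t5},{t2,t3,t4}} V23={{t2},{t1,t2},{t2,t3},{t2,t4},{t2,t5},{t1,t2,t3},{t1,t2,t5},{t2,t3,t4}}
  V123={{t2},{t1,t2},{t2,t3},{t2,t4},{t2,t5},{t1,t2,t3},{t1,t2,t5},{t2,t3,t4}}
C dims 3,3,1; δ0: rk_F5 2; δ1: rk_F5 1
Ȟ^0: (3−2)−0=1 ⇒ Z/5
Ȟ^1: (3−1)−2=0 ⇒ 0
Ȟ^2: (1−0)−1=0 ⇒ 0


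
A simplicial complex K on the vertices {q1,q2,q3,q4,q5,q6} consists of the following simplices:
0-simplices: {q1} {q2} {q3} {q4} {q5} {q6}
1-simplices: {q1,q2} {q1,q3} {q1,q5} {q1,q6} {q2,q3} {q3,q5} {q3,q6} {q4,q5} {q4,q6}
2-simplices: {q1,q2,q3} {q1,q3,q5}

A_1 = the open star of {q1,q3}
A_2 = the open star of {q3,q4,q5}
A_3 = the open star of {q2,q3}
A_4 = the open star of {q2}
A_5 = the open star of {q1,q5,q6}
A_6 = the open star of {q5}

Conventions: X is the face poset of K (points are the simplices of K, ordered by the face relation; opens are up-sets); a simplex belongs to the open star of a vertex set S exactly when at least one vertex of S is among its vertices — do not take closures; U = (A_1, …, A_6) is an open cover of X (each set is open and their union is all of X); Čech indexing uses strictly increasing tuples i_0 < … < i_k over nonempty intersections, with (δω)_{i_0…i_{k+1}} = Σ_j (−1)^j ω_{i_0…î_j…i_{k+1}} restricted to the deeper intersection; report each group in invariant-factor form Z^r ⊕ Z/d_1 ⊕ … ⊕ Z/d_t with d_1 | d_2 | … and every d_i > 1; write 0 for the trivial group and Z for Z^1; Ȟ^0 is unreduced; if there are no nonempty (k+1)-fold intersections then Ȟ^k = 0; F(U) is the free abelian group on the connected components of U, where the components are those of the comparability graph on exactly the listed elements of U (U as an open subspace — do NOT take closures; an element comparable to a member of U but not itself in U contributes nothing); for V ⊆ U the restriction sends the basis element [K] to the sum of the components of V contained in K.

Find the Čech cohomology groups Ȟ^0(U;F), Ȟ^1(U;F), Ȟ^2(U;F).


nerve simplices:
  A1={{q1},{q3},{q1,q2},{q1,q3},{q1,q5},{q1,q6},{q2,q3},{q3,q5},{q3,q6},{q1,q2,q3},{q1,q3,q5}} A2={{q3},{q4},{q5},{q1,q3},{q1,q5},{q2,q3},{q3,q5},{q3,q6},{q4,q5},{q4,q6},{q1,q2,q3},{q1,q3,q5}} A3={{q2},{q3},{q1,q2},{q1,q3},{q2,q3},{q3,q5},{q3,q6},{q1,q2,q3},{q1,q3,q5}} A4={{q2},{q1,q2},{q2,q3},{q1,q2,q3}} A5={{q1},{q5},{q6},{q1,q2},{q1,q3},{q1,q5},{q1,q6},{q3,q5},{q3,q6},{q4,q5},{q4,q6},{q1,q2,q3},{q1,q3,q5}} A6={{q5},{q1,q5},{q3,q5},{q4,q5},{q1,q3,q5}}
  A12={{q3},{q1,q3},{q1,q5},{q2,q3},{q3,q5},{q3,q6},{q1,q2,q3},{q1,q3,q5}} A13={{q3},{q1,q2},{q1,q3},{q2,q3},{q3,q5},{q3,q6},{q1,q2,q3},{q1,q3,q5}} A14={{q1,q2},{q2,q3},{q1,q2,q3}} A15={{q1},{q1,q2},{q1,q3},{q1,q5},{q1,q6},{q3,q5},{q3,q6},{q1,q2,q3},{q1,q3,q5}} A16={{q1,q5},{q3,q5},{q1,q3,q5}} A23={{q3},{q1,q3},{q2,q3},{q3,q5},{q3,q6},{q1,q2,q3},{q1,q3,q5}} A24={{q2,q3},{q1,q2,q3}} A25={{q5},{q1,q3},{q1,q5},{q3,q5},{q3,q6},{q4,q5},{q4,q6},{q1,q2,q3},{q1,q3,q5}} A26={{q5},{q1,q5},{q3,q5},{q4,q5},{q1,q3,q5}} A34={{q2},{q1,q2},{q2,q3},{q1,q2,q3}} A35={{q1,q2},{q1,q3},{q3,q5},{q3,q6},{q1,q2,q3},{q1,q3,q5}} A36={{q3,q5},{q1,q3,q5}} A45={{q1,q2},{q1,q2,q3}} A56={{q5},{q1,q5},{q3,q5},{q4,q5},{q1,q3,q5}}
  A123={{q3},{q1,q3},{q2,q3},{q3,q5},{q3,q6},{q1,q2,q3},{q1,q3,q5}} A124={{q2,q3},{q1,q2,q3}} A125={{q1,q3},{q1,q5},{q3,q5},{q3,q6},{q1,q2,q3},{q1,q3,q5}} A126={{q1,q5},{q3,q5},{q1,q3,q5}} A134={{q1,q2},{q2,q3},{q1,q2,q3}} A135={{q1,q2},{q1,q3},{q3,q5},{q3,q6},{q1,q2,q3},{q1,q3,q5}} A136={{q3,q5},{q1,q3,q5}} A145={{q1,q2},{q1,q2,q3}} A156={{q1,q5},{q3,q5},{q1,q3,q5}} A234={{q2,q3},{q1,q2,q3}} A235={{q1,q3},{q3,q5},{q3,q6},{q1,q2,q3},{q1,q3,q5}} A236={{q3,q5},{q1,q3,q5}} A245={{q1,q2,q3}} A256={{q5},{q1,q5},{q3,q5},{q4,q5},{q1,q3,q5}} A345={{q1,q2},{q1,q2,q3}} A356={{q3,q5},{q1,q3,q5}}
  A1234={{q2,q3},{q1,q2,q3}} A1235={{q1,q3},{q3,q5},{q3,q6},{q1,q2,q3},{q1,q3,q5}} A1236={{q3,q5},{q1,q3,q5}} A1245={{q1,q2,q3}} A1256={{q1,q5},{q3,q5},{q1,q3,q5}} A1345={{q1,q2},{q1,q2,q3}} A1356={{q3,q5},{q1,q3,q5}} A2345={{q1,q2,q3}} A2356={{q3,q5},{q1,q3,q5}}
  A12345={{q1,q2,q3}} A12356={{q3,q5},{q1,q3,q5}}
components per intersection:
  A1: {{q1},{q3},{q1,q2},{q1,q3},{q1,q5},{q1,q6},{q2,q3},{q3,q5},{q3,q6},{q1,q2,q3},{q1,q3,q5}}
  A2: {{q3},{q4},{q5},{q1,q3},{q1,q5},{q2,q3},{q3,q5},{q3,q6},{q4,q5},{q4,q6},{q1,q2,q3},{q1,q3,q5}}
  A3: {{q2},{q3},{q1,q2},{q1,q3},{q2,q3},{q3,q5},{q3,q6},{q1,q2,q3},{q1,q3,q5}}
  A4: {{q2},{q1,q2},{q2,q3},{q1,q2,q3}}
  A5: {{q1},{q5},{q6},{q1,q2},{q1,q3},{q1,q5},{q1,q6},{q3,q5},{q3,q6},{q4,q5},{q4,q6},{q1,q2,q3},{q1,q3,q5}}
  A6: {{q5},{q1,q5},{q3,q5},{q4,q5},{q1,q3,q5}}
  A12: {{q3},{q1,q3},{q1,q5},{q2,q3},{q3,q5},{q3,q6},{q1,q2,q3},{q1,q3,q5}}
  A13: {{q3},{q1,q2},{q1,q3},{q2,q3},{q3,q5},{q3,q6},{q1,q2,q3},{q1,q3,q5}}
  A14: {{q1,q2},{q2,q3},{q1,q2,q3}}
  A15: {{q1},{q1,q2},{q1,q3},{q1,q5},{q1,q6},{q3,q5},{q1,q2,q3},{q1,q3,q5}} {{q3,q6}}
  A16: {{q1,q5},{q3,q5},{q1,q3,q5}}
  A23: {{q3},{q1,q3},{q2,q3},{q3,q5},{q3,q6},{q1,q2,q3},{q1,q3,q5}}
  A24: {{q2,q3},{q1,q2,q3}}
  A25: {{q5},{q1,q3},{q1,q5},{q3,q5},{q4,q5},{q1,q2,q3},{q1,q3,q5}} {{q3,q6}} {{q4,q6}}
  A26: {{q5},{q1,q5},{q3,q5},{q4,q5},{q1,q3,q5}}
  A34: {{q2},{q1,q2},{q2,q3},{q1,q2,q3}}
  A35: {{q1,q2},{q1,q3},{q3,q5},{q1,q2,q3},{q1,q3,q5}} {{q3,q6}}
  A36: {{q3,q5},{q1,q3,q5}}
  A45: {{q1,q2},{q1,q2,q3}}
  A56: {{q5},{q1,q5},{q3,q5},{q4,q5},{q1,q3,q5}}
  A123: {{q3},{q1,q3},{q2,q3},{q3,q5},{q3,q6},{q1,q2,q3},{q1,q3,q5}}
  A124: {{q2,q3},{q1,q2,q3}}
  A125: {{q1,q3},{q1,q5},{q3,q5},{q1,q2,q3},{q1,q3,q5}} {{q3,q6}}
  A126: {{q1,q5},{q3,q5},{q1,q3,q5}}
  A134: {{q1,q2},{q2,q3},{q1,q2,q3}}
  A135: {{q1,q2},{q1,q3},{q3,q5},{q1,q2,q3},{q1,q3,q5}} {{q3,q6}}
  A136: {{q3,q5},{q1,q3,q5}}
  A145: {{q1,q2},{q1,q2,q3}}
  A156: {{q1,q5},{q3,q5},{q1,q3,q5}}
  A234: {{q2,q3},{q1,q2,q3}}
  A235: {{q1,q3},{q3,q5},{q1,q2,q3},{q1,q3,q5}} {{q3,q6}}
  A236: {{q3,q5},{q1,q3,q5}}
  A245: {{q1,q2,q3}}
  A256: {{q5},{q1,q5},{q3,q5},{q4,q5},{q1,q3,q5}}
  A345: {{q1,q2},{q1,q2,q3}}
  A356: {{q3,q5},{q1,q3,q5}}
  A1234: {{q2,q3},{q1,q2,q3}}
  A1235: {{q1,q3},{q3,q5},{q1,q2,q3},{q1,q3,q5}} {{q3,q6}}
  A1236: {{q3,q5},{q1,q3,q5}}
  A1245: {{q1,q2,q3}}
  A1256: {{q1,q5},{q3,q5},{q1,q3,q5}}
  A1345: {{q1,q2},{q1,q2,q3}}
  A1356: {{q3,q5},{q1,q3,q5}}
  A2345: {{q1,q2,q3}}
  A2356: {{q3,q5},{q1,q3,q5}}
  A12345: {{q1,q2,q3}}
  A12356: {{q3,q5},{q1,q3,q5}}
C dims 6,18,19,10; δ0: rk 5, SNF 1^5; δ1: rk 11, SNF 1^11; δ2: rk 8, SNF 1^8
degree 0: 6−5−0 = 1 → Ȟ^0 ≅ Z
degree 1: 18−11−5 = 2 → Ȟ^1 ≅ Z^2
degree 2: 19−8−11 = 0 → Ȟ^2 ≅ 0

Ȟ^0 = Z,  Ȟ^1 = Z^2,  Ȟ^2 = 0
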